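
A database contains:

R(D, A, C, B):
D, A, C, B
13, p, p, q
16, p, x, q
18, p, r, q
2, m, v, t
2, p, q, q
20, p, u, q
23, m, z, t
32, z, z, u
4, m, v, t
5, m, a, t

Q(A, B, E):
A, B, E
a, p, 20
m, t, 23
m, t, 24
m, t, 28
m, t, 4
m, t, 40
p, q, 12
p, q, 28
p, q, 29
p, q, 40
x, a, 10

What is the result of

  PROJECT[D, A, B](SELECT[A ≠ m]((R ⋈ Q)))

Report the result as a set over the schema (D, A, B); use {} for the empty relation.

{(13, p, q), (16, p, q), (18, p, q), (2, p, q), (20, p, q)}

Joining R and Q on A, B yields {(13, p, p, q, 12), (13, p, p, q, 28), (13, p, p, q, 29), (13, p, p, q, 40), (16, p, x, q, 12), (16, p, x, q, 28), (16, p, x, q, 29), (16, p, x, q, 40), (18, p, r, q, 12), (18, p, r, q, 28), (18, p, r, q, 29), (18, p, r, q, 40), (2, m, v, t, 23), (2, m, v, t, 24), (2, m, v, t, 28), (2, m, v, t, 4), (2, m, v, t, 40), (2, p, q, q, 12), (2, p, q, q, 28), (2, p, q, q, 29), (2, p, q, q, 40), (20, p, u, q, 12), (20, p, u, q, 28), (20, p, u, q, 29), (20, p, u, q, 40), (23, m, z, t, 23), (23, m, z, t, 24), (23, m, z, t, 28), (23, m, z, t, 4), (23, m, z, t, 40), (4, m, v, t, 23), (4, m, v, t, 24), (4, m, v, t, 28), (4, m, v, t, 4), (4, m, v, t, 40), (5, m, a, t, 23), (5, m, a, t, 24), (5, m, a, t, 28), (5, m, a, t, 4), (5, m, a, t, 40)}.
Filtering on A ≠ m leaves {(13, p, p, q, 12), (13, p, p, q, 28), (13, p, p, q, 29), (13, p, p, q, 40), (16, p, x, q, 12), (16, p, x, q, 28), (16, p, x, q, 29), (16, p, x, q, 40), (18, p, r, q, 12), (18, p, r, q, 28), (18, p, r, q, 29), (18, p, r, q, 40), (2, p, q, q, 12), (2, p, q, q, 28), (2, p, q, q, 29), (2, p, q, q, 40), (20, p, u, q, 12), (20, p, u, q, 28), (20, p, u, q, 29), (20, p, u, q, 40)}.
Keep only column(s) D, A, B (15 duplicate(s) eliminated): {(13, p, q), (16, p, q), (18, p, q), (2, p, q), (20, p, q)}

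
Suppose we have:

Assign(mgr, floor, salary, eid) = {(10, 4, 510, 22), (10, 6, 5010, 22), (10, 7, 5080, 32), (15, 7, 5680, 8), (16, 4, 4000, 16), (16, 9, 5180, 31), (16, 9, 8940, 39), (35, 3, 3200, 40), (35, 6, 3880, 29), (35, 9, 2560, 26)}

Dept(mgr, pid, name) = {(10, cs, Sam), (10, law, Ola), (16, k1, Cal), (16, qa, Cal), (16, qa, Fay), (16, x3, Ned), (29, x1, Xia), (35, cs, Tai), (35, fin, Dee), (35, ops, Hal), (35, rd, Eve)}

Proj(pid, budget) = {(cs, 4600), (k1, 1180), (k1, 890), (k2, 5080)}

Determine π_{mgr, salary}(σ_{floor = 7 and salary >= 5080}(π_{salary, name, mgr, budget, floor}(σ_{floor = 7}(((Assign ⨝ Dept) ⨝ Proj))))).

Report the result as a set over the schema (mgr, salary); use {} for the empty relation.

{(10, 5080)}

Assign ⋈ Dept (natural join on mgr): {(10, 4, 510, 22, cs, Sam), (10, 4, 510, 22, law, Ola), (10, 6, 5010, 22, cs, Sam), (10, 6, 5010, 22, law, Ola), (10, 7, 5080, 32, cs, Sam), (10, 7, 5080, 32, law, Ola), (16, 4, 4000, 16, k1, Cal), (16, 4, 4000, 16, qa, Cal), (16, 4, 4000, 16, qa, Fay), (16, 4, 4000, 16, x3, Ned), (16, 9, 5180, 31, k1, Cal), (16, 9, 5180, 31, qa, Cal), (16, 9, 5180, 31, qa, Fay), (16, 9, 5180, 31, x3, Ned), (16, 9, 8940, 39, k1, Cal), (16, 9, 8940, 39, qa, Cal), (16, 9, 8940, 39, qa, Fay), (16, 9, 8940, 39, x3, Ned), (35, 3, 3200, 40, cs, Tai), (35, 3, 3200, 40, fin, Dee), (35, 3, 3200, 40, ops, Hal), (35, 3, 3200, 40, rd, Eve), (35, 6, 3880, 29, cs, Tai), (35, 6, 3880, 29, fin, Dee), (35, 6, 3880, 29, ops, Hal), (35, 6, 3880, 29, rd, Eve), (35, 9, 2560, 26, cs, Tai), (35, 9, 2560, 26, fin, Dee), (35, 9, 2560, 26, ops, Hal), (35, 9, 2560, 26, rd, Eve)}
(Assign ⨝ Dept) ⋈ Proj (natural join on pid): {(10, 4, 510, 22, cs, Sam, 4600), (10, 6, 5010, 22, cs, Sam, 4600), (10, 7, 5080, 32, cs, Sam, 4600), (16, 4, 4000, 16, k1, Cal, 1180), (16, 4, 4000, 16, k1, Cal, 890), (16, 9, 5180, 31, k1, Cal, 1180), (16, 9, 5180, 31, k1, Cal, 890), (16, 9, 8940, 39, k1, Cal, 1180), (16, 9, 8940, 39, k1, Cal, 890), (35, 3, 3200, 40, cs, Tai, 4600), (35, 6, 3880, 29, cs, Tai, 4600), (35, 9, 2560, 26, cs, Tai, 4600)}
Apply σ_{floor = 7}; surviving tuples: {(10, 7, 5080, 32, cs, Sam, 4600)}
Keep only column(s) salary, name, mgr, budget, floor: {(5080, Sam, 10, 4600, 7)}
Apply σ_{floor = 7 and salary >= 5080}; surviving tuples: {(5080, Sam, 10, 4600, 7)}
Keep only column(s) mgr, salary: {(10, 5080)}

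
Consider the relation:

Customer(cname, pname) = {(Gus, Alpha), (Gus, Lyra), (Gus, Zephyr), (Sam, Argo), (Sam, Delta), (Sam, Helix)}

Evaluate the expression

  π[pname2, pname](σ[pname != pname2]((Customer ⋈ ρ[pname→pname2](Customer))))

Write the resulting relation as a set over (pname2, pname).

ρ[pname→pname2]: schema becomes (cname, pname2); tuples unchanged.
Natural join on cname: {(Gus, Alpha, Alpha), (Gus, Alpha, Lyra), (Gus, Alpha, Zephyr), (Gus, Lyra, Alpha), (Gus, Lyra, Lyra), (Gus, Lyra, Zephyr), (Gus, Zephyr, Alpha), (Gus, Zephyr, Lyra), (Gus, Zephyr, Zephyr), (Sam, Argo, Argo), (Sam, Argo, Delta), (Sam, Argo, Helix), (Sam, Delta, Argo), (Sam, Delta, Delta), (Sam, Delta, Helix), (Sam, Helix, Argo), (Sam, Helix, Delta), (Sam, Helix, Helix)}
Apply σ_{pname != pname2}; surviving tuples: {(Gus, Alpha, Lyra), (Gus, Alpha, Zephyr), (Gus, Lyra, Alpha), (Gus, Lyra, Zephyr), (Gus, Zephyr, Alpha), (Gus, Zephyr, Lyra), (Sam, Argo, Delta), (Sam, Argo, Helix), (Sam, Delta, Argo), (Sam, Delta, Helix), (Sam, Helix, Argo), (Sam, Helix, Delta)}
π[pname2, pname]: project onto (pname2, pname) → {(Alpha, Lyra), (Alpha, Zephyr), (Argo, Delta), (Argo, Helix), (Delta, Argo), (Delta, Helix), (Helix, Argo), (Helix, Delta), (Lyra, Alpha), (Lyra, Zephyr), (Zephyr, Alpha), (Zephyr, Lyra)}

{(Alpha, Lyra), (Alpha, Zephyr), (Argo, Delta), (Argo, Helix), (Delta, Argo), (Delta, Helix), (Helix, Argo), (Helix, Delta), (Lyra, Alpha), (Lyra, Zephyr), (Zephyr, Alpha), (Zephyr, Lyra)}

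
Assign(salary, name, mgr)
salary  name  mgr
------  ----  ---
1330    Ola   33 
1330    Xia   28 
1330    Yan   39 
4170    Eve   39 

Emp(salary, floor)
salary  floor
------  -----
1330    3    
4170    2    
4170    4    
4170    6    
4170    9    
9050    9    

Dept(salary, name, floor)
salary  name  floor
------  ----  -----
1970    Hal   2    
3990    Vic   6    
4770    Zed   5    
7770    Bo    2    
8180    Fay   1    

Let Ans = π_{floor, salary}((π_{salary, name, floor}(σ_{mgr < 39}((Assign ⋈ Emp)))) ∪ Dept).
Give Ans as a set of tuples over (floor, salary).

Joining Assign and Emp on salary yields {(1330, Ola, 33, 3), (1330, Xia, 28, 3), (1330, Yan, 39, 3), (4170, Eve, 39, 2), (4170, Eve, 39, 4), (4170, Eve, 39, 6), (4170, Eve, 39, 9)}.
Filtering on mgr < 39 leaves {(1330, Ola, 33, 3), (1330, Xia, 28, 3)}.
Projecting to salary, name, floor: {(1330, Ola, 3), (1330, Xia, 3)}
Union: {(1330, Ola, 3), (1330, Xia, 3)} with {(1970, Hal, 2), (3990, Vic, 6), (4770, Zed, 5), (7770, Bo, 2), (8180, Fay, 1)} → {(1330, Ola, 3), (1330, Xia, 3), (1970, Hal, 2), (3990, Vic, 6), (4770, Zed, 5), (7770, Bo, 2), (8180, Fay, 1)}
Projecting to floor, salary (1 duplicate(s) eliminated): {(1, 8180), (2, 1970), (2, 7770), (3, 1330), (5, 4770), (6, 3990)}

{(1, 8180), (2, 1970), (2, 7770), (3, 1330), (5, 4770), (6, 3990)}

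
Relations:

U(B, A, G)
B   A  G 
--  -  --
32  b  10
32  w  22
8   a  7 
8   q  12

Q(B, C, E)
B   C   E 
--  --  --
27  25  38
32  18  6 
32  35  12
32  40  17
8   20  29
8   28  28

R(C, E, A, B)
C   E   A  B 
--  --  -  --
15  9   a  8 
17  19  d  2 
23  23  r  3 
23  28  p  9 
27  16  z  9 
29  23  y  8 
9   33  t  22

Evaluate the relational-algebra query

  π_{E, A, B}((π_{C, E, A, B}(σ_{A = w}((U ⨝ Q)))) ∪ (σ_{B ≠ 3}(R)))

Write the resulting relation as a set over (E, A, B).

Joining U and Q on B yields {(32, b, 10, 18, 6), (32, b, 10, 35, 12), (32, b, 10, 40, 17), (32, w, 22, 18, 6), (32, w, 22, 35, 12), (32, w, 22, 40, 17), (8, a, 7, 20, 29), (8, a, 7, 28, 28), (8, q, 12, 20, 29), (8, q, 12, 28, 28)}.
Filtering on A = w leaves {(32, w, 22, 18, 6), (32, w, 22, 35, 12), (32, w, 22, 40, 17)}.
π_{C, E, A, B} gives {(18, 6, w, 32), (35, 12, w, 32), (40, 17, w, 32)}.
Filtering on B ≠ 3 leaves {(15, 9, a, 8), (17, 19, d, 2), (23, 28, p, 9), (27, 16, z, 9), (29, 23, y, 8), (9, 33, t, 22)}.
Union: {(18, 6, w, 32), (35, 12, w, 32), (40, 17, w, 32)} with {(15, 9, a, 8), (17, 19, d, 2), (23, 28, p, 9), (27, 16, z, 9), (29, 23, y, 8), (9, 33, t, 22)} → {(15, 9, a, 8), (17, 19, d, 2), (18, 6, w, 32), (23, 28, p, 9), (27, 16, z, 9), (29, 23, y, 8), (35, 12, w, 32), (40, 17, w, 32), (9, 33, t, 22)}
π_{E, A, B} gives {(12, w, 32), (16, z, 9), (17, w, 32), (19, d, 2), (23, y, 8), (28, p, 9), (33, t, 22), (6, w, 32), (9, a, 8)}.

{(12, w, 32), (16, z, 9), (17, w, 32), (19, d, 2), (23, y, 8), (28, p, 9), (33, t, 22), (6, w, 32), (9, a, 8)}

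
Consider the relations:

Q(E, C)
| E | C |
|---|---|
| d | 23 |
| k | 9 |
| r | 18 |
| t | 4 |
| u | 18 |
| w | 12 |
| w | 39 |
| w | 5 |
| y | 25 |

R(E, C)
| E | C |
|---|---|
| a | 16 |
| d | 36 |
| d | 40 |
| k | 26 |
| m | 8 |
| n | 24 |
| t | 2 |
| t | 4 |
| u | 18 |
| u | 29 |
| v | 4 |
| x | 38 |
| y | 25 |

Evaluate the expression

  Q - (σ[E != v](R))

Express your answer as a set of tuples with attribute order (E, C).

Apply σ_{E != v}; surviving tuples: {(a, 16), (d, 36), (d, 40), (k, 26), (m, 8), (n, 24), (t, 2), (t, 4), (u, 18), (u, 29), (x, 38), (y, 25)}
Set difference of the two operands is {(d, 23), (k, 9), (r, 18), (w, 12), (w, 39), (w, 5)}.

{(d, 23), (k, 9), (r, 18), (w, 12), (w, 39), (w, 5)}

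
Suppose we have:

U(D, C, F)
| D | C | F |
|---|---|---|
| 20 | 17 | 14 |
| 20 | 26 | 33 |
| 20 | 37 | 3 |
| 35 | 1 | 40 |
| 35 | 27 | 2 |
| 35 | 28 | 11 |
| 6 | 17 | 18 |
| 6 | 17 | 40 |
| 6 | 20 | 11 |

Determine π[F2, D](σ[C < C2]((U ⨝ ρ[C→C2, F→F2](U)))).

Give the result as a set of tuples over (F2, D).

ρ[C→C2, F→F2]: schema becomes (D, C2, F2); tuples unchanged.
Joining U and ρ[C→C2, F→F2](U) on D yields {(20, 17, 14, 17, 14), (20, 17, 14, 26, 33), (20, 17, 14, 37, 3), (20, 26, 33, 17, 14), (20, 26, 33, 26, 33), (20, 26, 33, 37, 3), (20, 37, 3, 17, 14), (20, 37, 3, 26, 33), (20, 37, 3, 37, 3), (35, 1, 40, 1, 40), (35, 1, 40, 27, 2), (35, 1, 40, 28, 11), (35, 27, 2, 1, 40), (35, 27, 2, 27, 2), (35, 27, 2, 28, 11), (35, 28, 11, 1, 40), (35, 28, 11, 27, 2), (35, 28, 11, 28, 11), (6, 17, 18, 17, 18), (6, 17, 18, 17, 40), (6, 17, 18, 20, 11), (6, 17, 40, 17, 18), (6, 17, 40, 17, 40), (6, 17, 40, 20, 11), (6, 20, 11, 17, 18), (6, 20, 11, 17, 40), (6, 20, 11, 20, 11)}.
σ[C < C2]: keep tuples satisfying C < C2 → {(20, 17, 14, 26, 33), (20, 17, 14, 37, 3), (20, 26, 33, 37, 3), (35, 1, 40, 27, 2), (35, 1, 40, 28, 11), (35, 27, 2, 28, 11), (6, 17, 18, 20, 11), (6, 17, 40, 20, 11)}
π_{F2, D} gives {(11, 35), (11, 6), (2, 35), (3, 20), (33, 20)} (3 duplicate(s) eliminated).

{(11, 35), (11, 6), (2, 35), (3, 20), (33, 20)}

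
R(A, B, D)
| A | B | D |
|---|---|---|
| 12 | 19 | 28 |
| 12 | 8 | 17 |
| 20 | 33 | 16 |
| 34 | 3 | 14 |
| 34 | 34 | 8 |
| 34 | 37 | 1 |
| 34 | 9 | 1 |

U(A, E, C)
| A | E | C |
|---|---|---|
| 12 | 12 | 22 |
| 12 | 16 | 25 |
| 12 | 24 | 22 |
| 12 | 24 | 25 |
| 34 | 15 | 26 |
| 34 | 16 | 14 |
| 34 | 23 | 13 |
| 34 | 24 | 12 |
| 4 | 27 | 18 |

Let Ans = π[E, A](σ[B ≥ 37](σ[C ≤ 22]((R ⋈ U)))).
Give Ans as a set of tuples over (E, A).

{(16, 34), (23, 34), (24, 34)}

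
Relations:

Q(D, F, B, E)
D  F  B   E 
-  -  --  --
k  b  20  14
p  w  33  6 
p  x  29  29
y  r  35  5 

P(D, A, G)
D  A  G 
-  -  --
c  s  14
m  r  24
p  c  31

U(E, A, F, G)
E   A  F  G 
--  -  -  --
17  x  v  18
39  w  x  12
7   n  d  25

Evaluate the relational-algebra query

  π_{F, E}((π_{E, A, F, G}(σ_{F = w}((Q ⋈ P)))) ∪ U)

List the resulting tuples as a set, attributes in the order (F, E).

{(d, 7), (v, 17), (w, 6), (x, 39)}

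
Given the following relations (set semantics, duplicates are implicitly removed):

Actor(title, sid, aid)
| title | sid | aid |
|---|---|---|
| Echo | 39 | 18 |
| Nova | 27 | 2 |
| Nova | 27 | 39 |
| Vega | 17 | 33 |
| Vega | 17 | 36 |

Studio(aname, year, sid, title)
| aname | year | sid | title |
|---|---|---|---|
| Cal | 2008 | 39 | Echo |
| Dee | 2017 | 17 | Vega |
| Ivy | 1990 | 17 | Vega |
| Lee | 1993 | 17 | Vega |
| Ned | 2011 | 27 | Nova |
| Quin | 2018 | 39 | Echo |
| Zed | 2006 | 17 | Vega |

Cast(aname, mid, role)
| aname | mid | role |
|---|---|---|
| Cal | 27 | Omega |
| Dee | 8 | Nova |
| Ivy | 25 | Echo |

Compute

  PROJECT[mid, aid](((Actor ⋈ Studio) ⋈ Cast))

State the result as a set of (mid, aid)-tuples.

{(25, 33), (25, 36), (27, 18), (8, 33), (8, 36)}

Actor ⋈ Studio (natural join on title, sid): {(Echo, 39, 18, Cal, 2008), (Echo, 39, 18, Quin, 2018), (Nova, 27, 2, Ned, 2011), (Nova, 27, 39, Ned, 2011), (Vega, 17, 33, Dee, 2017), (Vega, 17, 33, Ivy, 1990), (Vega, 17, 33, Lee, 1993), (Vega, 17, 33, Zed, 2006), (Vega, 17, 36, Dee, 2017), (Vega, 17, 36, Ivy, 1990), (Vega, 17, 36, Lee, 1993), (Vega, 17, 36, Zed, 2006)}
(Actor ⋈ Studio) ⋈ Cast (natural join on aname): {(Echo, 39, 18, Cal, 2008, 27, Omega), (Vega, 17, 33, Dee, 2017, 8, Nova), (Vega, 17, 33, Ivy, 1990, 25, Echo), (Vega, 17, 36, Dee, 2017, 8, Nova), (Vega, 17, 36, Ivy, 1990, 25, Echo)}
π[mid, aid]: project onto (mid, aid) → {(25, 33), (25, 36), (27, 18), (8, 33), (8, 36)}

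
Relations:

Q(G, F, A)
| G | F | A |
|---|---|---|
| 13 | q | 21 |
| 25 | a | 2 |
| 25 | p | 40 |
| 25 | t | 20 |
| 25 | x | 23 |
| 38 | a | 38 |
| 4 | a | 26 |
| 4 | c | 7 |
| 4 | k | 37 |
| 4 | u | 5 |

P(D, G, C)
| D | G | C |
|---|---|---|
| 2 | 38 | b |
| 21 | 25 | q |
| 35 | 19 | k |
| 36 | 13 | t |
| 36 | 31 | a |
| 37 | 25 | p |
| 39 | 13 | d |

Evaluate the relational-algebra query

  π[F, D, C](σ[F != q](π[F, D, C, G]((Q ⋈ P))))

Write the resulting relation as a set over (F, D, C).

{(a, 2, b), (a, 21, q), (a, 37, p), (p, 21, q), (p, 37, p), (t, 21, q), (t, 37, p), (x, 21, q), (x, 37, p)}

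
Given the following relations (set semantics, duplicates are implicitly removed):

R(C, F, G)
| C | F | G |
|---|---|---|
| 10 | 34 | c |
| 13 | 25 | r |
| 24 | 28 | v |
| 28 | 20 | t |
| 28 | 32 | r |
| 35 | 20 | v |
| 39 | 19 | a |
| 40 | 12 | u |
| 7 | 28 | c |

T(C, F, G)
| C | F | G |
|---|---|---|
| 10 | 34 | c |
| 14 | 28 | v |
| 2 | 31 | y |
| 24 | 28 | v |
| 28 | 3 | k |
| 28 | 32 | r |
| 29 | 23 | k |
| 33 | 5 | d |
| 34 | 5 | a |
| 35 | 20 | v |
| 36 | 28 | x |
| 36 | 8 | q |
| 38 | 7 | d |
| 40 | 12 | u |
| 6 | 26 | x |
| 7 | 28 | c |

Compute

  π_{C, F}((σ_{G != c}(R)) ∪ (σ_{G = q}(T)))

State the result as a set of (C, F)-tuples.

{(13, 25), (24, 28), (28, 20), (28, 32), (35, 20), (36, 8), (39, 19), (40, 12)}

Apply σ_{G != c}; surviving tuples: {(13, 25, r), (24, 28, v), (28, 20, t), (28, 32, r), (35, 20, v), (39, 19, a), (40, 12, u)}
Apply σ_{G = q}; surviving tuples: {(36, 8, q)}
Union: {(13, 25, r), (24, 28, v), (28, 20, t), (28, 32, r), (35, 20, v), (39, 19, a), (40, 12, u)} with {(36, 8, q)} → {(13, 25, r), (24, 28, v), (28, 20, t), (28, 32, r), (35, 20, v), (36, 8, q), (39, 19, a), (40, 12, u)}
π[C, F]: project onto (C, F) → {(13, 25), (24, 28), (28, 20), (28, 32), (35, 20), (36, 8), (39, 19), (40, 12)}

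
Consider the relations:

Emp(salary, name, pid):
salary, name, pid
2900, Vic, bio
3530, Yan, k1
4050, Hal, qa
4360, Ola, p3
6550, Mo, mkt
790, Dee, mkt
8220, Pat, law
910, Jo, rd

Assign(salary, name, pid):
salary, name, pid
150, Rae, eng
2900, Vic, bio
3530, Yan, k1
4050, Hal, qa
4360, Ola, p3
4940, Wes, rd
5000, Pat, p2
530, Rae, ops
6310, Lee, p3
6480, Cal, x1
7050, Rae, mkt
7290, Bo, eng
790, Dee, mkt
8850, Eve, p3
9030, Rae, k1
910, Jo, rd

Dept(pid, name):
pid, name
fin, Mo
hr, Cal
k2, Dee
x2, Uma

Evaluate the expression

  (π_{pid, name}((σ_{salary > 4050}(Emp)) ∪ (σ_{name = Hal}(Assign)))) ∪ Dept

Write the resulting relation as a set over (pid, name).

{(fin, Mo), (hr, Cal), (k2, Dee), (law, Pat), (mkt, Mo), (p3, Ola), (qa, Hal), (x2, Uma)}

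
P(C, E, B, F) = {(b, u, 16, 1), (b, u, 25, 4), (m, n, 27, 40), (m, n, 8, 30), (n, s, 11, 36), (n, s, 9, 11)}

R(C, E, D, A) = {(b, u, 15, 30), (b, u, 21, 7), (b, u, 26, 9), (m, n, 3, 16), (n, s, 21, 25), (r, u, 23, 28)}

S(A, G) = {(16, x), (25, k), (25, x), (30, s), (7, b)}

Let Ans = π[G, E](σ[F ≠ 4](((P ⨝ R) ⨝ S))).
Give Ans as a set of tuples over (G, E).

{(b, u), (k, s), (s, u), (x, n), (x, s)}

Joining P and R on C, E yields {(b, u, 16, 1, 15, 30), (b, u, 16, 1, 21, 7), (b, u, 16, 1, 26, 9), (b, u, 25, 4, 15, 30), (b, u, 25, 4, 21, 7), (b, u, 25, 4, 26, 9), (m, n, 27, 40, 3, 16), (m, n, 8, 30, 3, 16), (n, s, 11, 36, 21, 25), (n, s, 9, 11, 21, 25)}.
Joining (P ⨝ R) and S on A yields {(b, u, 16, 1, 15, 30, s), (b, u, 16, 1, 21, 7, b), (b, u, 25, 4, 15, 30, s), (b, u, 25, 4, 21, 7, b), (m, n, 27, 40, 3, 16, x), (m, n, 8, 30, 3, 16, x), (n, s, 11, 36, 21, 25, k), (n, s, 11, 36, 21, 25, x), (n, s, 9, 11, 21, 25, k), (n, s, 9, 11, 21, 25, x)}.
Selection F ≠ 4: {(b, u, 16, 1, 15, 30, s), (b, u, 16, 1, 21, 7, b), (m, n, 27, 40, 3, 16, x), (m, n, 8, 30, 3, 16, x), (n, s, 11, 36, 21, 25, k), (n, s, 11, 36, 21, 25, x), (n, s, 9, 11, 21, 25, k), (n, s, 9, 11, 21, 25, x)}
π_{G, E} gives {(b, u), (k, s), (s, u), (x, n), (x, s)} (3 duplicate(s) eliminated).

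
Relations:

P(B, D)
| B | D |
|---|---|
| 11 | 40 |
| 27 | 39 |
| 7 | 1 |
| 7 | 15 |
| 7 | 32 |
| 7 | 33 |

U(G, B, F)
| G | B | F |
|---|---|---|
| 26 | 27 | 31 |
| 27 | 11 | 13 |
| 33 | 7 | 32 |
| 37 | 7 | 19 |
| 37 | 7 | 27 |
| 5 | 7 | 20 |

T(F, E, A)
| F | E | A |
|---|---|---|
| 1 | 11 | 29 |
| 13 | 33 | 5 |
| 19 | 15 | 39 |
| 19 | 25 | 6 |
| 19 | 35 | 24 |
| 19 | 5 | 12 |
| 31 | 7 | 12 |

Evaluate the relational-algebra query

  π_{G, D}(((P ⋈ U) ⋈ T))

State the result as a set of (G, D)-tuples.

P ⋈ U (natural join on B): {(11, 40, 27, 13), (27, 39, 26, 31), (7, 1, 33, 32), (7, 1, 37, 19), (7, 1, 37, 27), (7, 1, 5, 20), (7, 15, 33, 32), (7, 15, 37, 19), (7, 15, 37, 27), (7, 15, 5, 20), (7, 32, 33, 32), (7, 32, 37, 19), (7, 32, 37, 27), (7, 32, 5, 20), (7, 33, 33, 32), (7, 33, 37, 19), (7, 33, 37, 27), (7, 33, 5, 20)}
(P ⋈ U) ⋈ T (natural join on F): {(11, 40, 27, 13, 33, 5), (27, 39, 26, 31, 7, 12), (7, 1, 37, 19, 15, 39), (7, 1, 37, 19, 25, 6), (7, 1, 37, 19, 35, 24), (7, 1, 37, 19, 5, 12), (7, 15, 37, 19, 15, 39), (7, 15, 37, 19, 25, 6), (7, 15, 37, 19, 35, 24), (7, 15, 37, 19, 5, 12), (7, 32, 37, 19, 15, 39), (7, 32, 37, 19, 25, 6), (7, 32, 37, 19, 35, 24), (7, 32, 37, 19, 5, 12), (7, 33, 37, 19, 15, 39), (7, 33, 37, 19, 25, 6), (7, 33, 37, 19, 35, 24), (7, 33, 37, 19, 5, 12)}
π[G, D]: project onto (G, D) (12 duplicate(s) eliminated) → {(26, 39), (27, 40), (37, 1), (37, 15), (37, 32), (37, 33)}

{(26, 39), (27, 40), (37, 1), (37, 15), (37, 32), (37, 33)}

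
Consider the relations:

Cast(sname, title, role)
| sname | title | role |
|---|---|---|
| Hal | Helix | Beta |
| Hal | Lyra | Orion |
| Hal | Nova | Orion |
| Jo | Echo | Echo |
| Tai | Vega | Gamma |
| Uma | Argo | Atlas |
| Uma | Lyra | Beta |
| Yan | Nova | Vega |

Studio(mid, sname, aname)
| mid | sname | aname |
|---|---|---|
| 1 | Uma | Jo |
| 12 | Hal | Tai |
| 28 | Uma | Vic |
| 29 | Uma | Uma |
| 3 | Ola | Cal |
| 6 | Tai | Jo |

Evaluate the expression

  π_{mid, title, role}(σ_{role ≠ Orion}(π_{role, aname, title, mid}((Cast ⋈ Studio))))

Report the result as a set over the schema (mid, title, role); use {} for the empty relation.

{(1, Argo, Atlas), (1, Lyra, Beta), (12, Helix, Beta), (28, Argo, Atlas), (28, Lyra, Beta), (29, Argo, Atlas), (29, Lyra, Beta), (6, Vega, Gamma)}

Joining Cast and Studio on sname yields {(Hal, Helix, Beta, 12, Tai), (Hal, Lyra, Orion, 12, Tai), (Hal, Nova, Orion, 12, Tai), (Tai, Vega, Gamma, 6, Jo), (Uma, Argo, Atlas, 1, Jo), (Uma, Argo, Atlas, 28, Vic), (Uma, Argo, Atlas, 29, Uma), (Uma, Lyra, Beta, 1, Jo), (Uma, Lyra, Beta, 28, Vic), (Uma, Lyra, Beta, 29, Uma)}.
Projecting to role, aname, title, mid: {(Atlas, Jo, Argo, 1), (Atlas, Uma, Argo, 29), (Atlas, Vic, Argo, 28), (Beta, Jo, Lyra, 1), (Beta, Tai, Helix, 12), (Beta, Uma, Lyra, 29), (Beta, Vic, Lyra, 28), (Gamma, Jo, Vega, 6), (Orion, Tai, Lyra, 12), (Orion, Tai, Nova, 12)}
Apply σ_{role ≠ Orion}; surviving tuples: {(Atlas, Jo, Argo, 1), (Atlas, Uma, Argo, 29), (Atlas, Vic, Argo, 28), (Beta, Jo, Lyra, 1), (Beta, Tai, Helix, 12), (Beta, Uma, Lyra, 29), (Beta, Vic, Lyra, 28), (Gamma, Jo, Vega, 6)}
Projecting to mid, title, role: {(1, Argo, Atlas), (1, Lyra, Beta), (12, Helix, Beta), (28, Argo, Atlas), (28, Lyra, Beta), (29, Argo, Atlas), (29, Lyra, Beta), (6, Vega, Gamma)}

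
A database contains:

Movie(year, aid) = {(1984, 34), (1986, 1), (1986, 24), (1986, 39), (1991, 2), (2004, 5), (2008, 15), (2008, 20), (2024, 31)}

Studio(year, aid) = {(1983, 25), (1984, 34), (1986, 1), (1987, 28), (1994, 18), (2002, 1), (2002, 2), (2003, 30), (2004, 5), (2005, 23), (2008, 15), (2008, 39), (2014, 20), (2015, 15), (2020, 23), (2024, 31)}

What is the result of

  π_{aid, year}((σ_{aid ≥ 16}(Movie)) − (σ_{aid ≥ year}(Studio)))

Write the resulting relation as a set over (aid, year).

{(20, 2008), (24, 1986), (31, 2024), (34, 1984), (39, 1986)}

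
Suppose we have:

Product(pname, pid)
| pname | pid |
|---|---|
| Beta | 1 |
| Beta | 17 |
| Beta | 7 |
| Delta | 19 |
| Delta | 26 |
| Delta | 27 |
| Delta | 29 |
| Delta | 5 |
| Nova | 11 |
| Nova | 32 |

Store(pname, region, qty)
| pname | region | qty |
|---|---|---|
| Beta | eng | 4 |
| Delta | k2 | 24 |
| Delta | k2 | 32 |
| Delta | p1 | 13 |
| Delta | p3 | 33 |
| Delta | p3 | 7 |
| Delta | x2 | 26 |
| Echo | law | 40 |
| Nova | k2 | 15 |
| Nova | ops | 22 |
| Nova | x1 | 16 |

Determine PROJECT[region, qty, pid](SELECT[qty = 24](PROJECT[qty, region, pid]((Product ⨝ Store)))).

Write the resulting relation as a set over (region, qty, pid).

Product ⋈ Store (natural join on pname): {(Beta, 1, eng, 4), (Beta, 17, eng, 4), (Beta, 7, eng, 4), (Delta, 19, k2, 24), (Delta, 19, k2, 32), (Delta, 19, p1, 13), (Delta, 19, p3, 33), (Delta, 19, p3, 7), (Delta, 19, x2, 26), (Delta, 26, k2, 24), (Delta, 26, k2, 32), (Delta, 26, p1, 13), (Delta, 26, p3, 33), (Delta, 26, p3, 7), (Delta, 26, x2, 26), (Delta, 27, k2, 24), (Delta, 27, k2, 32), (Delta, 27, p1, 13), (Delta, 27, p3, 33), (Delta, 27, p3, 7), (Delta, 27, x2, 26), (Delta, 29, k2, 24), (Delta, 29, k2, 32), (Delta, 29, p1, 13), (Delta, 29, p3, 33), (Delta, 29, p3, 7), (Delta, 29, x2, 26), (Delta, 5, k2, 24), (Delta, 5, k2, 32), (Delta, 5, p1, 13), (Delta, 5, p3, 33), (Delta, 5, p3, 7), (Delta, 5, x2, 26), (Nova, 11, k2, 15), (Nova, 11, ops, 22), (Nova, 11, x1, 16), (Nova, 32, k2, 15), (Nova, 32, ops, 22), (Nova, 32, x1, 16)}
π_{qty, region, pid} gives {(13, p1, 19), (13, p1, 26), (13, p1, 27), (13, p1, 29), (13, p1, 5), (15, k2, 11), (15, k2, 32), (16, x1, 11), (16, x1, 32), (22, ops, 11), (22, ops, 32), (24, k2, 19), (24, k2, 26), (24, k2, 27), (24, k2, 29), (24, k2, 5), (26, x2, 19), (26, x2, 26), (26, x2, 27), (26, x2, 29), (26, x2, 5), (32, k2, 19), (32, k2, 26), (32, k2, 27), (32, k2, 29), (32, k2, 5), (33, p3, 19), (33, p3, 26), (33, p3, 27), (33, p3, 29), (33, p3, 5), (4, eng, 1), (4, eng, 17), (4, eng, 7), (7, p3, 19), (7, p3, 26), (7, p3, 27), (7, p3, 29), (7, p3, 5)}.
σ[qty = 24]: keep tuples satisfying qty = 24 → {(24, k2, 19), (24, k2, 26), (24, k2, 27), (24, k2, 29), (24, k2, 5)}
π_{region, qty, pid} gives {(k2, 24, 19), (k2, 24, 26), (k2, 24, 27), (k2, 24, 29), (k2, 24, 5)}.

{(k2, 24, 19), (k2, 24, 26), (k2, 24, 27), (k2, 24, 29), (k2, 24, 5)}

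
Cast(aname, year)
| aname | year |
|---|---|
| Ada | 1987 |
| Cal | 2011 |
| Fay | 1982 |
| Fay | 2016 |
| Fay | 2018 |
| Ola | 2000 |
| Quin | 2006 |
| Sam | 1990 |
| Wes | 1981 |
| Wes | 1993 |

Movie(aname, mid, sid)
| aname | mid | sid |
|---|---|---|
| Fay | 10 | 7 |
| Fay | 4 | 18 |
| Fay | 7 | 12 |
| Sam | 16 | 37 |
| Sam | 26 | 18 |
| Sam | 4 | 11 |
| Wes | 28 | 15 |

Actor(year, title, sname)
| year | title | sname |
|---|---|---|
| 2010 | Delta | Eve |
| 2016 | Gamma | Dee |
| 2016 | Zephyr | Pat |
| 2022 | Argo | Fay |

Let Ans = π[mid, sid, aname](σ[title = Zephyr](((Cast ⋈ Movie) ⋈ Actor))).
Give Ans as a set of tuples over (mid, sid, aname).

{(10, 7, Fay), (4, 18, Fay), (7, 12, Fay)}

Cast ⋈ Movie (natural join on aname): {(Fay, 1982, 10, 7), (Fay, 1982, 4, 18), (Fay, 1982, 7, 12), (Fay, 2016, 10, 7), (Fay, 2016, 4, 18), (Fay, 2016, 7, 12), (Fay, 2018, 10, 7), (Fay, 2018, 4, 18), (Fay, 2018, 7, 12), (Sam, 1990, 16, 37), (Sam, 1990, 26, 18), (Sam, 1990, 4, 11), (Wes, 1981, 28, 15), (Wes, 1993, 28, 15)}
(Cast ⋈ Movie) ⋈ Actor (natural join on year): {(Fay, 2016, 10, 7, Gamma, Dee), (Fay, 2016, 10, 7, Zephyr, Pat), (Fay, 2016, 4, 18, Gamma, Dee), (Fay, 2016, 4, 18, Zephyr, Pat), (Fay, 2016, 7, 12, Gamma, Dee), (Fay, 2016, 7, 12, Zephyr, Pat)}
Selection title = Zephyr: {(Fay, 2016, 10, 7, Zephyr, Pat), (Fay, 2016, 4, 18, Zephyr, Pat), (Fay, 2016, 7, 12, Zephyr, Pat)}
π_{mid, sid, aname} gives {(10, 7, Fay), (4, 18, Fay), (7, 12, Fay)}.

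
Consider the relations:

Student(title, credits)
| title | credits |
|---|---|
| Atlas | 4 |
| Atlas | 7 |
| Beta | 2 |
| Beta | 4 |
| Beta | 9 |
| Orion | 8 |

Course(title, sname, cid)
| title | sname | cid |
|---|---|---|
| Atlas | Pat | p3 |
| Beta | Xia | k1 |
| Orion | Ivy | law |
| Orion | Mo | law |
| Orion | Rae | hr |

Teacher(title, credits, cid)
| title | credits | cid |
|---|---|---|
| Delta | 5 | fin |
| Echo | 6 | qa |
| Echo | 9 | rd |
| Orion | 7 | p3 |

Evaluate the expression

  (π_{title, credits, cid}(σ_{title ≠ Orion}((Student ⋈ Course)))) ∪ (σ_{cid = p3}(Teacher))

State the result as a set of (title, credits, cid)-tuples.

{(Atlas, 4, p3), (Atlas, 7, p3), (Beta, 2, k1), (Beta, 4, k1), (Beta, 9, k1), (Orion, 7, p3)}

Joining Student and Course on title yields {(Atlas, 4, Pat, p3), (Atlas, 7, Pat, p3), (Beta, 2, Xia, k1), (Beta, 4, Xia, k1), (Beta, 9, Xia, k1), (Orion, 8, Ivy, law), (Orion, 8, Mo, law), (Orion, 8, Rae, hr)}.
Apply σ_{title ≠ Orion}; surviving tuples: {(Atlas, 4, Pat, p3), (Atlas, 7, Pat, p3), (Beta, 2, Xia, k1), (Beta, 4, Xia, k1), (Beta, 9, Xia, k1)}
π[title, credits, cid]: project onto (title, credits, cid) → {(Atlas, 4, p3), (Atlas, 7, p3), (Beta, 2, k1), (Beta, 4, k1), (Beta, 9, k1)}
Apply σ_{cid = p3}; surviving tuples: {(Orion, 7, p3)}
Set union of the two operands is {(Atlas, 4, p3), (Atlas, 7, p3), (Beta, 2, k1), (Beta, 4, k1), (Beta, 9, k1), (Orion, 7, p3)}.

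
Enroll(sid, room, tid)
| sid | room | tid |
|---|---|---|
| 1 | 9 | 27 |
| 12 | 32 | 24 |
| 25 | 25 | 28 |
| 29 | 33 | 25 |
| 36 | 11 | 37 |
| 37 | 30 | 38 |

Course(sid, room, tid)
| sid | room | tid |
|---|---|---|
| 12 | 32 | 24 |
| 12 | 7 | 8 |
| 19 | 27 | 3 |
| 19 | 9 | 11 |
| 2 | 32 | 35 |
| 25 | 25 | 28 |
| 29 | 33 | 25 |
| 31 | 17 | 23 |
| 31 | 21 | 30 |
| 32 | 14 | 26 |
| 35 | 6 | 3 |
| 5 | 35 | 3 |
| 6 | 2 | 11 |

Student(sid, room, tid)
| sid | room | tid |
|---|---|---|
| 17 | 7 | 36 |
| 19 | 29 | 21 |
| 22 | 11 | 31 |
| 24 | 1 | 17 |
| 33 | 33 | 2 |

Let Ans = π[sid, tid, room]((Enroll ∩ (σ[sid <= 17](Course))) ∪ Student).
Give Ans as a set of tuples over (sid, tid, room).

{(12, 24, 32), (17, 36, 7), (19, 21, 29), (22, 31, 11), (24, 17, 1), (33, 2, 33)}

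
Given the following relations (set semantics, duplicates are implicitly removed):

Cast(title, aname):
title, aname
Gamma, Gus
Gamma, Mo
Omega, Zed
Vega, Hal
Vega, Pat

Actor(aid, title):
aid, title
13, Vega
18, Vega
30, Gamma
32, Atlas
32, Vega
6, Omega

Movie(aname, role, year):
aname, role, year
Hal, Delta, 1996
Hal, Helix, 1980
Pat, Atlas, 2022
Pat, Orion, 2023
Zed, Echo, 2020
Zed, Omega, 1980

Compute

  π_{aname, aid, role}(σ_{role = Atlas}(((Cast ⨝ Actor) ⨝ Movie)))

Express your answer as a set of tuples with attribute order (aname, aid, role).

{(Pat, 13, Atlas), (Pat, 18, Atlas), (Pat, 32, Atlas)}

Natural join on title: {(Gamma, Gus, 30), (Gamma, Mo, 30), (Omega, Zed, 6), (Vega, Hal, 13), (Vega, Hal, 18), (Vega, Hal, 32), (Vega, Pat, 13), (Vega, Pat, 18), (Vega, Pat, 32)}
Natural join on aname: {(Omega, Zed, 6, Echo, 2020), (Omega, Zed, 6, Omega, 1980), (Vega, Hal, 13, Delta, 1996), (Vega, Hal, 13, Helix, 1980), (Vega, Hal, 18, Delta, 1996), (Vega, Hal, 18, Helix, 1980), (Vega, Hal, 32, Delta, 1996), (Vega, Hal, 32, Helix, 1980), (Vega, Pat, 13, Atlas, 2022), (Vega, Pat, 13, Orion, 2023), (Vega, Pat, 18, Atlas, 2022), (Vega, Pat, 18, Orion, 2023), (Vega, Pat, 32, Atlas, 2022), (Vega, Pat, 32, Orion, 2023)}
Filtering on role = Atlas leaves {(Vega, Pat, 13, Atlas, 2022), (Vega, Pat, 18, Atlas, 2022), (Vega, Pat, 32, Atlas, 2022)}.
Projecting to aname, aid, role: {(Pat, 13, Atlas), (Pat, 18, Atlas), (Pat, 32, Atlas)}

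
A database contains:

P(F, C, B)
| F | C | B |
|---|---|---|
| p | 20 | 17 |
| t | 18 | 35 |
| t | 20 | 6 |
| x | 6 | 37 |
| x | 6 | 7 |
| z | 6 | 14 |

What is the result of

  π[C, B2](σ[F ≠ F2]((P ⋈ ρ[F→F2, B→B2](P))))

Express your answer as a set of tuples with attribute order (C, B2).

ρ[F→F2, B→B2]: schema becomes (F2, C, B2); tuples unchanged.
P ⋈ ρ[F→F2, B→B2](P) (natural join on C): {(p, 20, 17, p, 17), (p, 20, 17, t, 6), (t, 18, 35, t, 35), (t, 20, 6, p, 17), (t, 20, 6, t, 6), (x, 6, 37, x, 37), (x, 6, 37, x, 7), (x, 6, 37, z, 14), (x, 6, 7, x, 37), (x, 6, 7, x, 7), (x, 6, 7, z, 14), (z, 6, 14, x, 37), (z, 6, 14, x, 7), (z, 6, 14, z, 14)}
Filtering on F ≠ F2 leaves {(p, 20, 17, t, 6), (t, 20, 6, p, 17), (x, 6, 37, z, 14), (x, 6, 7, z, 14), (z, 6, 14, x, 37), (z, 6, 14, x, 7)}.
Keep only column(s) C, B2 (1 duplicate(s) eliminated): {(20, 17), (20, 6), (6, 14), (6, 37), (6, 7)}

{(20, 17), (20, 6), (6, 14), (6, 37), (6, 7)}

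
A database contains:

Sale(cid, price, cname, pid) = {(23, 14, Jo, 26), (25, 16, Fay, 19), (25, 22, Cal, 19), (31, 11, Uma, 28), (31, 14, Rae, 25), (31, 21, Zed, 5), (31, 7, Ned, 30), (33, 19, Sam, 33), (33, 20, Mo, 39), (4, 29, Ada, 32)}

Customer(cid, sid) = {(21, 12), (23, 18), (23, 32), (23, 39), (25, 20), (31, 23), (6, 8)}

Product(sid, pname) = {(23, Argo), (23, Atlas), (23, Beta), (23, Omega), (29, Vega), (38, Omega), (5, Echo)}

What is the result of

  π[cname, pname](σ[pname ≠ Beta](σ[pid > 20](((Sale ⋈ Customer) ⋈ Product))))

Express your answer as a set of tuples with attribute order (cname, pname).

Natural join on cid: {(23, 14, Jo, 26, 18), (23, 14, Jo, 26, 32), (23, 14, Jo, 26, 39), (25, 16, Fay, 19, 20), (25, 22, Cal, 19, 20), (31, 11, Uma, 28, 23), (31, 14, Rae, 25, 23), (31, 21, Zed, 5, 23), (31, 7, Ned, 30, 23)}
Natural join on sid: {(31, 11, Uma, 28, 23, Argo), (31, 11, Uma, 28, 23, Atlas), (31, 11, Uma, 28, 23, Beta), (31, 11, Uma, 28, 23, Omega), (31, 14, Rae, 25, 23, Argo), (31, 14, Rae, 25, 23, Atlas), (31, 14, Rae, 25, 23, Beta), (31, 14, Rae, 25, 23, Omega), (31, 21, Zed, 5, 23, Argo), (31, 21, Zed, 5, 23, Atlas), (31, 21, Zed, 5, 23, Beta), (31, 21, Zed, 5, 23, Omega), (31, 7, Ned, 30, 23, Argo), (31, 7, Ned, 30, 23, Atlas), (31, 7, Ned, 30, 23, Beta), (31, 7, Ned, 30, 23, Omega)}
σ[pid > 20]: keep tuples satisfying pid > 20 → {(31, 11, Uma, 28, 23, Argo), (31, 11, Uma, 28, 23, Atlas), (31, 11, Uma, 28, 23, Beta), (31, 11, Uma, 28, 23, Omega), (31, 14, Rae, 25, 23, Argo), (31, 14, Rae, 25, 23, Atlas), (31, 14, Rae, 25, 23, Beta), (31, 14, Rae, 25, 23, Omega), (31, 7, Ned, 30, 23, Argo), (31, 7, Ned, 30, 23, Atlas), (31, 7, Ned, 30, 23, Beta), (31, 7, Ned, 30, 23, Omega)}
σ[pname ≠ Beta]: keep tuples satisfying pname ≠ Beta → {(31, 11, Uma, 28, 23, Argo), (31, 11, Uma, 28, 23, Atlas), (31, 11, Uma, 28, 23, Omega), (31, 14, Rae, 25, 23, Argo), (31, 14, Rae, 25, 23, Atlas), (31, 14, Rae, 25, 23, Omega), (31, 7, Ned, 30, 23, Argo), (31, 7, Ned, 30, 23, Atlas), (31, 7, Ned, 30, 23, Omega)}
π[cname, pname]: project onto (cname, pname) → {(Ned, Argo), (Ned, Atlas), (Ned, Omega), (Rae, Argo), (Rae, Atlas), (Rae, Omega), (Uma, Argo), (Uma, Atlas), (Uma, Omega)}

{(Ned, Argo), (Ned, Atlas), (Ned, Omega), (Rae, Argo), (Rae, Atlas), (Rae, Omega), (Uma, Argo), (Uma, Atlas), (Uma, Omega)}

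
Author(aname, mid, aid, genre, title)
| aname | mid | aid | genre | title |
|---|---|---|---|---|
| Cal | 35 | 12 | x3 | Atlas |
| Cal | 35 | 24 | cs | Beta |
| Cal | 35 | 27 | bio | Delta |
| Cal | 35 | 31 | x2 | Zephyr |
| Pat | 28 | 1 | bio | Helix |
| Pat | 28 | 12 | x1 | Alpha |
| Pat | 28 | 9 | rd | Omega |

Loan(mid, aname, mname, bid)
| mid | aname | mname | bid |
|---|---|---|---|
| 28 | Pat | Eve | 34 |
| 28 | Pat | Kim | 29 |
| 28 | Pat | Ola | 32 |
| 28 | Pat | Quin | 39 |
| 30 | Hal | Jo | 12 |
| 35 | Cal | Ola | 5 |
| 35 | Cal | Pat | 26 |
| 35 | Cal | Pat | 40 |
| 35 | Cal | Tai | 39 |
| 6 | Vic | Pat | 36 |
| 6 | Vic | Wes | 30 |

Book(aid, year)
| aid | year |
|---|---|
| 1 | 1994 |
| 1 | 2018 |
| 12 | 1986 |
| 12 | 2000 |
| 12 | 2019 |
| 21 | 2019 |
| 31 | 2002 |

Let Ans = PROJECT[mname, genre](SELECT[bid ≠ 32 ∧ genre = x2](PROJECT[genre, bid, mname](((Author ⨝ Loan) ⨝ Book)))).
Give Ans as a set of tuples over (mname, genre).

{(Ola, x2), (Pat, x2), (Tai, x2)}

Joining Author and Loan on aname, mid yields {(Cal, 35, 12, x3, Atlas, Ola, 5), (Cal, 35, 12, x3, Atlas, Pat, 26), (Cal, 35, 12, x3, Atlas, Pat, 40), (Cal, 35, 12, x3, Atlas, Tai, 39), (Cal, 35, 24, cs, Beta, Ola, 5), (Cal, 35, 24, cs, Beta, Pat, 26), (Cal, 35, 24, cs, Beta, Pat, 40), (Cal, 35, 24, cs, Beta, Tai, 39), (Cal, 35, 27, bio, Delta, Ola, 5), (Cal, 35, 27, bio, Delta, Pat, 26), (Cal, 35, 27, bio, Delta, Pat, 40), (Cal, 35, 27, bio, Delta, Tai, 39), (Cal, 35, 31, x2, Zephyr, Ola, 5), (Cal, 35, 31, x2, Zephyr, Pat, 26), (Cal, 35, 31, x2, Zephyr, Pat, 40), (Cal, 35, 31, x2, Zephyr, Tai, 39), (Pat, 28, 1, bio, Helix, Eve, 34), (Pat, 28, 1, bio, Helix, Kim, 29), (Pat, 28, 1, bio, Helix, Ola, 32), (Pat, 28, 1, bio, Helix, Quin, 39), (Pat, 28, 12, x1, Alpha, Eve, 34), (Pat, 28, 12, x1, Alpha, Kim, 29), (Pat, 28, 12, x1, Alpha, Ola, 32), (Pat, 28, 12, x1, Alpha, Quin, 39), (Pat, 28, 9, rd, Omega, Eve, 34), (Pat, 28, 9, rd, Omega, Kim, 29), (Pat, 28, 9, rd, Omega, Ola, 32), (Pat, 28, 9, rd, Omega, Quin, 39)}.
Joining (Author ⨝ Loan) and Book on aid yields {(Cal, 35, 12, x3, Atlas, Ola, 5, 1986), (Cal, 35, 12, x3, Atlas, Ola, 5, 2000), (Cal, 35, 12, x3, Atlas, Ola, 5, 2019), (Cal, 35, 12, x3, Atlas, Pat, 26, 1986), (Cal, 35, 12, x3, Atlas, Pat, 26, 2000), (Cal, 35, 12, x3, Atlas, Pat, 26, 2019), (Cal, 35, 12, x3, Atlas, Pat, 40, 1986), (Cal, 35, 12, x3, Atlas, Pat, 40, 2000), (Cal, 35, 12, x3, Atlas, Pat, 40, 2019), (Cal, 35, 12, x3, Atlas, Tai, 39, 1986), (Cal, 35, 12, x3, Atlas, Tai, 39, 2000), (Cal, 35, 12, x3, Atlas, Tai, 39, 2019), (Cal, 35, 31, x2, Zephyr, Ola, 5, 2002), (Cal, 35, 31, x2, Zephyr, Pat, 26, 2002), (Cal, 35, 31, x2, Zephyr, Pat, 40, 2002), (Cal, 35, 31, x2, Zephyr, Tai, 39, 2002), (Pat, 28, 1, bio, Helix, Eve, 34, 1994), (Pat, 28, 1, bio, Helix, Eve, 34, 2018), (Pat, 28, 1, bio, Helix, Kim, 29, 1994), (Pat, 28, 1, bio, Helix, Kim, 29, 2018), (Pat, 28, 1, bio, Helix, Ola, 32, 1994), (Pat, 28, 1, bio, Helix, Ola, 32, 2018), (Pat, 28, 1, bio, Helix, Quin, 39, 1994), (Pat, 28, 1, bio, Helix, Quin, 39, 2018), (Pat, 28, 12, x1, Alpha, Eve, 34, 1986), (Pat, 28, 12, x1, Alpha, Eve, 34, 2000), (Pat, 28, 12, x1, Alpha, Eve, 34, 2019), (Pat, 28, 12, x1, Alpha, Kim, 29, 1986), (Pat, 28, 12, x1, Alpha, Kim, 29, 2000), (Pat, 28, 12, x1, Alpha, Kim, 29, 2019), (Pat, 28, 12, x1, Alpha, Ola, 32, 1986), (Pat, 28, 12, x1, Alpha, Ola, 32, 2000), (Pat, 28, 12, x1, Alpha, Ola, 32, 2019), (Pat, 28, 12, x1, Alpha, Quin, 39, 1986), (Pat, 28, 12, x1, Alpha, Quin, 39, 2000), (Pat, 28, 12, x1, Alpha, Quin, 39, 2019)}.
Keep only column(s) genre, bid, mname (20 duplicate(s) eliminated): {(bio, 29, Kim), (bio, 32, Ola), (bio, 34, Eve), (bio, 39, Quin), (x1, 29, Kim), (x1, 32, Ola), (x1, 34, Eve), (x1, 39, Quin), (x2, 26, Pat), (x2, 39, Tai), (x2, 40, Pat), (x2, 5, Ola), (x3, 26, Pat), (x3, 39, Tai), (x3, 40, Pat), (x3, 5, Ola)}
Selection bid ≠ 32 ∧ genre = x2: {(x2, 26, Pat), (x2, 39, Tai), (x2, 40, Pat), (x2, 5, Ola)}
Keep only column(s) mname, genre (1 duplicate(s) eliminated): {(Ola, x2), (Pat, x2), (Tai, x2)}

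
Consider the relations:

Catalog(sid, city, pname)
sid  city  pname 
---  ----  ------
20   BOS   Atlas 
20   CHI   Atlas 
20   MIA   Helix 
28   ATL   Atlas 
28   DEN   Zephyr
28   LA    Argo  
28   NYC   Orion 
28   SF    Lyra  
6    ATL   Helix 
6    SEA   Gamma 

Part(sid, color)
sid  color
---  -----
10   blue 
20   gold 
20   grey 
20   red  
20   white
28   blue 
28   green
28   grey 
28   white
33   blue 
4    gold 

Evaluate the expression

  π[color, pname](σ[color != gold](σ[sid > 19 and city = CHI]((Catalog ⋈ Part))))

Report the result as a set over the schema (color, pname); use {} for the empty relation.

Joining Catalog and Part on sid yields {(20, BOS, Atlas, gold), (20, BOS, Atlas, grey), (20, BOS, Atlas, red), (20, BOS, Atlas, white), (20, CHI, Atlas, gold), (20, CHI, Atlas, grey), (20, CHI, Atlas, red), (20, CHI, Atlas, white), (20, MIA, Helix, gold), (20, MIA, Helix, grey), (20, MIA, Helix, red), (20, MIA, Helix, white), (28, ATL, Atlas, blue), (28, ATL, Atlas, green), (28, ATL, Atlas, grey), (28, ATL, Atlas, white), (28, DEN, Zephyr, blue), (28, DEN, Zephyr, green), (28, DEN, Zephyr, grey), (28, DEN, Zephyr, white), (28, LA, Argo, blue), (28, LA, Argo, green), (28, LA, Argo, grey), (28, LA, Argo, white), (28, NYC, Orion, blue), (28, NYC, Orion, green), (28, NYC, Orion, grey), (28, NYC, Orion, white), (28, SF, Lyra, blue), (28, SF, Lyra, green), (28, SF, Lyra, grey), (28, SF, Lyra, white)}.
σ[sid > 19 and city = CHI]: keep tuples satisfying sid > 19 and city = CHI → {(20, CHI, Atlas, gold), (20, CHI, Atlas, grey), (20, CHI, Atlas, red), (20, CHI, Atlas, white)}
σ[color != gold]: keep tuples satisfying color != gold → {(20, CHI, Atlas, grey), (20, CHI, Atlas, red), (20, CHI, Atlas, white)}
Projecting to color, pname: {(grey, Atlas), (red, Atlas), (white, Atlas)}

{(grey, Atlas), (red, Atlas), (white, Atlas)}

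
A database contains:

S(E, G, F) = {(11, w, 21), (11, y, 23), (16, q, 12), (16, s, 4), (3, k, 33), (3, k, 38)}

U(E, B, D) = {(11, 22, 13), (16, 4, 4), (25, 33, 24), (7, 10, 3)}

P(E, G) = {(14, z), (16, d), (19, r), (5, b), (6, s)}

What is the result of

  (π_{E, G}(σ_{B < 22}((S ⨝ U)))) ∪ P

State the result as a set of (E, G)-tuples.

{(14, z), (16, d), (16, q), (16, s), (19, r), (5, b), (6, s)}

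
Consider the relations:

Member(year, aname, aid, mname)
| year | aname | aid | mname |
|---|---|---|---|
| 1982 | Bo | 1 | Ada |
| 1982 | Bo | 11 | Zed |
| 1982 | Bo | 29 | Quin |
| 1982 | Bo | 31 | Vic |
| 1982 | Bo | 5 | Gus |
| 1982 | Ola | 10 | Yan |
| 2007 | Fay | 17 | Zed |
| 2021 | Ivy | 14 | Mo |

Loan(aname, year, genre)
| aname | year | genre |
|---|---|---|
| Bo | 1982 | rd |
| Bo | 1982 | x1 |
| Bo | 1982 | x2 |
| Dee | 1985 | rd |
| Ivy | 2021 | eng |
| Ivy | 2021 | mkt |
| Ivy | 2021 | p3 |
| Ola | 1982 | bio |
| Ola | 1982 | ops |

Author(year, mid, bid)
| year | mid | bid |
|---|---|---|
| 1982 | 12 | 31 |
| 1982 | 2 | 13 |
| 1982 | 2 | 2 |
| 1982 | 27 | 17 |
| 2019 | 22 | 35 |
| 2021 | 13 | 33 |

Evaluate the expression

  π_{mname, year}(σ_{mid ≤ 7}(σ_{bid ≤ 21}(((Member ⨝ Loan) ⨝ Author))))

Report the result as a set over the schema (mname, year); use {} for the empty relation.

{(Ada, 1982), (Gus, 1982), (Quin, 1982), (Vic, 1982), (Yan, 1982), (Zed, 1982)}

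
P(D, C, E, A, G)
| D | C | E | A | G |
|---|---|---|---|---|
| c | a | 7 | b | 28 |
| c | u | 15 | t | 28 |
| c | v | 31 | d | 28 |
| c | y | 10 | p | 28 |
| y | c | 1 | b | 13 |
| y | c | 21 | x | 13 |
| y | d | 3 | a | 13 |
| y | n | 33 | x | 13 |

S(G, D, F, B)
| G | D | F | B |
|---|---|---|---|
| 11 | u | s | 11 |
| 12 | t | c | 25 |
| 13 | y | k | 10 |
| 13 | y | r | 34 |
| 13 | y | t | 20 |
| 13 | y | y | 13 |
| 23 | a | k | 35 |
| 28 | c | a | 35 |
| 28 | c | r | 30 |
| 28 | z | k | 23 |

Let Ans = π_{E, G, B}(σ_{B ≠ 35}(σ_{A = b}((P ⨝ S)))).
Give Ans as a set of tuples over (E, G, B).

Natural join on D, G: {(c, a, 7, b, 28, a, 35), (c, a, 7, b, 28, r, 30), (c, u, 15, t, 28, a, 35), (c, u, 15, t, 28, r, 30), (c, v, 31, d, 28, a, 35), (c, v, 31, d, 28, r, 30), (c, y, 10, p, 28, a, 35), (c, y, 10, p, 28, r, 30), (y, c, 1, b, 13, k, 10), (y, c, 1, b, 13, r, 34), (y, c, 1, b, 13, t, 20), (y, c, 1, b, 13, y, 13), (y, c, 21, x, 13, k, 10), (y, c, 21, x, 13, r, 34), (y, c, 21, x, 13, t, 20), (y, c, 21, x, 13, y, 13), (y, d, 3, a, 13, k, 10), (y, d, 3, a, 13, r, 34), (y, d, 3, a, 13, t, 20), (y, d, 3, a, 13, y, 13), (y, n, 33, x, 13, k, 10), (y, n, 33, x, 13, r, 34), (y, n, 33, x, 13, t, 20), (y, n, 33, x, 13, y, 13)}
Filtering on A = b leaves {(c, a, 7, b, 28, a, 35), (c, a, 7, b, 28, r, 30), (y, c, 1, b, 13, k, 10), (y, c, 1, b, 13, r, 34), (y, c, 1, b, 13, t, 20), (y, c, 1, b, 13, y, 13)}.
Filtering on B ≠ 35 leaves {(c, a, 7, b, 28, r, 30), (y, c, 1, b, 13, k, 10), (y, c, 1, b, 13, r, 34), (y, c, 1, b, 13, t, 20), (y, c, 1, b, 13, y, 13)}.
π_{E, G, B} gives {(1, 13, 10), (1, 13, 13), (1, 13, 20), (1, 13, 34), (7, 28, 30)}.

{(1, 13, 10), (1, 13, 13), (1, 13, 20), (1, 13, 34), (7, 28, 30)}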